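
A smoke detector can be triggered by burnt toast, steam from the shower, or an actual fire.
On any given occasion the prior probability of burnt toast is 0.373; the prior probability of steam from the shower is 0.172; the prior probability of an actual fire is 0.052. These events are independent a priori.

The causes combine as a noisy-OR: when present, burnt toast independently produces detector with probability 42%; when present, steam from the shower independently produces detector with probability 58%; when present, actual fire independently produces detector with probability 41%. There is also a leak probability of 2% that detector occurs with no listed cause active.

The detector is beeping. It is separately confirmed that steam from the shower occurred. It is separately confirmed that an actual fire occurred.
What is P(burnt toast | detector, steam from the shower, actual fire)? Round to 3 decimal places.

P(burnt toast | detector, steam from the shower, actual fire) ≈ 0.403

Under noisy-OR, P(detector | causes) = 1 − (1−0.02)·∏(1−qᵢ) over the active causes.
P(detector | steam from the shower, actual fire) = 0.757156*0.627 + 0.85915*0.373 = 0.474737 + 0.320463 = 0.795200
The burnt toast-present share is 0.85915*0.373 = 0.320463.
Hence the posterior is 0.320463/0.795200 ≈ 0.403.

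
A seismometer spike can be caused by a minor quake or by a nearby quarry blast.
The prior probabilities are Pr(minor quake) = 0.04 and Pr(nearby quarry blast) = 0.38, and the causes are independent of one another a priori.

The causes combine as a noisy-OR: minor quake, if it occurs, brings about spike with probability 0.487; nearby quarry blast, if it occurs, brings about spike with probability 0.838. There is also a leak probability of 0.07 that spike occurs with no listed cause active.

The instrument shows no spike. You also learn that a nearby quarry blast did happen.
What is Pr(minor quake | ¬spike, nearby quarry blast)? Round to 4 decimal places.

Under noisy-OR, P(spike | causes) = 1 − (1−0.07)·∏(1−qᵢ) over the active causes.
P(¬spike | nearby quarry blast) = 0.15066·0.96 + 0.077289·0.04 = 0.144634 + 0.003092 = 0.147726
The minor quake-present share is 0.077289·0.04 = 0.003092.
P(minor quake | ¬spike, nearby quarry blast) = 0.003092 / 0.147726 ≈ 0.0209

Pr(minor quake | ¬spike, nearby quarry blast) ≈ 0.0209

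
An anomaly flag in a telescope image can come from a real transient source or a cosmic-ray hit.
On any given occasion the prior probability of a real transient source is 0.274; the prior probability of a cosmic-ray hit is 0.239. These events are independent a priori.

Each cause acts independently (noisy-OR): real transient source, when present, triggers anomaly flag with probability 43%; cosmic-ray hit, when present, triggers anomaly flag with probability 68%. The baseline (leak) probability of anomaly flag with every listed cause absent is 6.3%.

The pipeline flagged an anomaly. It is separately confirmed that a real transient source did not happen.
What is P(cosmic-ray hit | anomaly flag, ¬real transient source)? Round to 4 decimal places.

P(cosmic-ray hit | anomaly flag, ¬real transient source) ≈ 0.7773

Under noisy-OR, P(anomaly flag | causes) = 1 − (1−0.063)·∏(1−qᵢ) over the active causes.
Weight on cosmic-ray hit=true, given the evidence: 0.70016×0.239 = 0.167338
The normalizing constant is 0.063×0.761 + 0.70016×0.239 = 0.215281
Posterior = 0.167338 / 0.215281 ≈ 0.7773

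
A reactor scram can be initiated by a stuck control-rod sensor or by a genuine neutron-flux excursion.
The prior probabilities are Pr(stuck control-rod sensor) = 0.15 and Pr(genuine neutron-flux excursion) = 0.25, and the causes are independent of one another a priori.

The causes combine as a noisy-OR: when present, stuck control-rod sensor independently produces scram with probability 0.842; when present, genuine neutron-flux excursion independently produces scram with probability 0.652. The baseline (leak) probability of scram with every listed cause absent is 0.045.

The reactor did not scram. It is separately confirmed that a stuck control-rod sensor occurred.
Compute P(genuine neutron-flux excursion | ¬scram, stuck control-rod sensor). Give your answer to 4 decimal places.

Under noisy-OR, P(scram | causes) = 1 − (1−0.045)·∏(1−qᵢ) over the active causes.
Weight on genuine neutron-flux excursion=true, given the evidence: 0.05251×0.25 = 0.013128
Denominator P(¬scram | stuck control-rod sensor): 0.15089×0.75 + 0.05251×0.25 = 0.126296
P(genuine neutron-flux excursion | ¬scram, stuck control-rod sensor) = 0.013128/0.126296 ≈ 0.1039

P(genuine neutron-flux excursion | ¬scram, stuck control-rod sensor) ≈ 0.1039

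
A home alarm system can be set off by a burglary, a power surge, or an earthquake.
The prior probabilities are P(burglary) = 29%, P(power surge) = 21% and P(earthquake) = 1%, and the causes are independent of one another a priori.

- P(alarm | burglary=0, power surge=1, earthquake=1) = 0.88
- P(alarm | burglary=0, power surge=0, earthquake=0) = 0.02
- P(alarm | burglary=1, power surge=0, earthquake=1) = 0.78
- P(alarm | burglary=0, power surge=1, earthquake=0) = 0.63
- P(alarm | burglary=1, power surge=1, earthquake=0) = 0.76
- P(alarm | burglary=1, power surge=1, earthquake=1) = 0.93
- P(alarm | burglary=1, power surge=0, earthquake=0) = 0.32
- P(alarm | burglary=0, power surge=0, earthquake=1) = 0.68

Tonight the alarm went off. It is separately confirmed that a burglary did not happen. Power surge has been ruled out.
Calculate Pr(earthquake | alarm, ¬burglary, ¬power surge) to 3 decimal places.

Numerator (weight on configurations with earthquake): 0.68·0.01 = 0.006800
Normalizer over all consistent configurations: 0.02·0.99 + 0.68·0.01 = 0.026600
P(earthquake | alarm, ¬burglary, ¬power surge) = 0.006800/0.026600 ≈ 0.256

Pr(earthquake | alarm, ¬burglary, ¬power surge) ≈ 0.256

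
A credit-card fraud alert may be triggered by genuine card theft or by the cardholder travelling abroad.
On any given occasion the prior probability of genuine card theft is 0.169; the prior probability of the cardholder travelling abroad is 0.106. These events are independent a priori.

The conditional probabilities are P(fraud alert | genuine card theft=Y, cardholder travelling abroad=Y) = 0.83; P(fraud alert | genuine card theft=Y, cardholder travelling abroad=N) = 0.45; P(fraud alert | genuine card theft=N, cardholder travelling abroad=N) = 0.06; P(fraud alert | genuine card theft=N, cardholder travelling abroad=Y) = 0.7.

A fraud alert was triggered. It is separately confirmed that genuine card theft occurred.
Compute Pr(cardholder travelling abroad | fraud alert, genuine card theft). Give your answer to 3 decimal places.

P(fraud alert | genuine card theft) = 0.45·0.894 + 0.83·0.106 = 0.402300 + 0.087980 = 0.490280
Of this, 0.087980 comes from 0.83·0.106 (the cardholder travelling abroad=true cases).
So P(cardholder travelling abroad | fraud alert, genuine card theft) = 0.087980/0.490280 ≈ 0.179.

Pr(cardholder travelling abroad | fraud alert, genuine card theft) ≈ 0.179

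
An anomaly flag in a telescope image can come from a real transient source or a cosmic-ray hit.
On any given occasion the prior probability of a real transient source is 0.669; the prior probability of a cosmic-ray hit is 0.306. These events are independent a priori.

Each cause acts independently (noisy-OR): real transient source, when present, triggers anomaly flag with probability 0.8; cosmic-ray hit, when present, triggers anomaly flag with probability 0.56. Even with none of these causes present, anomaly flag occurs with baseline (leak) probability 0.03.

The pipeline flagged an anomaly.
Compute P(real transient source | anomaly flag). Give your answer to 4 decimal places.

Under noisy-OR, P(anomaly flag | causes) = 1 − (1−0.03)·∏(1−qᵢ) over the active causes.
Enumerate the 4 (real transient source, cosmic-ray hit) configurations and weight by the priors:
  P(anomaly flag) = 0.03×0.331×0.694 + 0.5732×0.331×0.306 + 0.806×0.669×0.694 + 0.91464×0.669×0.306
        = 0.006891 + 0.058057 + 0.374215 + 0.187240 = 0.626403
Configurations with real transient source contribute 0.561455, so
  P(real transient source | anomaly flag) = 0.561455 / 0.626403 ≈ 0.8963

P(real transient source | anomaly flag) ≈ 0.8963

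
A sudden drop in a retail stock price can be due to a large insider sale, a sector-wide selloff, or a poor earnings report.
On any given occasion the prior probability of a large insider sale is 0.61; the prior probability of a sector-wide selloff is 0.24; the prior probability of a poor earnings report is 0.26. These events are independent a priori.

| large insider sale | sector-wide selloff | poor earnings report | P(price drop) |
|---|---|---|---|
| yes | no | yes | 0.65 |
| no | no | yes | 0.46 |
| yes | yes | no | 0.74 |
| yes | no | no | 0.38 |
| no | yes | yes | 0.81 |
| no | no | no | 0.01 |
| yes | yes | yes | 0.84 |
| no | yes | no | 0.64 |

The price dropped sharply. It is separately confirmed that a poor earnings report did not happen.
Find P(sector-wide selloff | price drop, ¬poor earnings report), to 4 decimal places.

By total probability over the 4 (large insider sale, sector-wide selloff) configurations:
  P(price drop | ¬poor earnings report) = 0.01×0.39×0.76 + 0.64×0.39×0.24 + 0.38×0.61×0.76 + 0.74×0.61×0.24
        = 0.002964 + 0.059904 + 0.176168 + 0.108336 = 0.347372
Keeping only the sector-wide selloff-present terms gives 0.168240, so
  P(sector-wide selloff | price drop, ¬poor earnings report) = 0.168240 / 0.347372 ≈ 0.4843

P(sector-wide selloff | price drop, ¬poor earnings report) ≈ 0.4843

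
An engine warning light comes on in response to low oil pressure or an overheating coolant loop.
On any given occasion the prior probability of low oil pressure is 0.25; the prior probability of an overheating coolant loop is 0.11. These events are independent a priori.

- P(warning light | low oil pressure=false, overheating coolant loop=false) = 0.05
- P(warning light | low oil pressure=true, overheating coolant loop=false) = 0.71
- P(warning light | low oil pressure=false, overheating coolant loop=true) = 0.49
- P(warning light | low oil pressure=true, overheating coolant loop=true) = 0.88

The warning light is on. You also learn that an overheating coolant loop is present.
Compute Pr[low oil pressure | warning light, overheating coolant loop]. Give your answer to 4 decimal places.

Pr[low oil pressure | warning light, overheating coolant loop] ≈ 0.3745

By total probability over both values of low oil pressure:
  P(warning light | overheating coolant loop) = 0.49·0.75 + 0.88·0.25
        = 0.367500 + 0.220000 = 0.587500
Keeping only the low oil pressure-present terms gives 0.220000, so
  P(low oil pressure | warning light, overheating coolant loop) = 0.220000 / 0.587500 ≈ 0.3745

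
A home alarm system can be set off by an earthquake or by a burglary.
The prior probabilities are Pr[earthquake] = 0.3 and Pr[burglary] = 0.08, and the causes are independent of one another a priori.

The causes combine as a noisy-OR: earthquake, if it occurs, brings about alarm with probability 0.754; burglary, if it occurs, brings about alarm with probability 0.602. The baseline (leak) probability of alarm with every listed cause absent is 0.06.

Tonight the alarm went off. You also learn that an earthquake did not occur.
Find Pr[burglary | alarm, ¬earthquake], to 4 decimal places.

Under noisy-OR, P(alarm | causes) = 1 − (1−0.06)·∏(1−qᵢ) over the active causes.
Enumerate both values of burglary and weight by the priors:
  P(alarm | ¬earthquake) = 0.06*0.92 + 0.62588*0.08
        = 0.055200 + 0.050070 = 0.105270
The terms with burglary present sum to 0.050070, so
  P(burglary | alarm, ¬earthquake) = 0.050070 / 0.105270 ≈ 0.4756

Pr[burglary | alarm, ¬earthquake] ≈ 0.4756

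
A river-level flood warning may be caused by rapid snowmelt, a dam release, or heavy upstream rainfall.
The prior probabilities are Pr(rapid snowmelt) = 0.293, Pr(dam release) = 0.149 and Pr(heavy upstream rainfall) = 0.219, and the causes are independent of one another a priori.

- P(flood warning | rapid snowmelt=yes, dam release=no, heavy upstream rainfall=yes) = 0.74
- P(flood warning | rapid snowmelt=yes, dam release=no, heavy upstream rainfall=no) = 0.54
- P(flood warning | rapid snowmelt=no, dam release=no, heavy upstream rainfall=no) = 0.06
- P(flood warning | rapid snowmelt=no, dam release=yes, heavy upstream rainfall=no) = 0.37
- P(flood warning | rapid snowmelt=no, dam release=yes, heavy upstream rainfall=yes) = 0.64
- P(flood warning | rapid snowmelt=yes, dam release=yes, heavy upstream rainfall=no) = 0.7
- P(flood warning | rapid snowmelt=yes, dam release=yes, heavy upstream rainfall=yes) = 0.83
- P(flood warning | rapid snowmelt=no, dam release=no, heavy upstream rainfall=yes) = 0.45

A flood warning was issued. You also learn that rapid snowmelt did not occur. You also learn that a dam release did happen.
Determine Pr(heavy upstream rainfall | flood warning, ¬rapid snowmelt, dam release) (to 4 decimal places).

P(flood warning | ¬rapid snowmelt, dam release) = 0.37*0.781 + 0.64*0.219 = 0.288970 + 0.140160 = 0.429130
Of this, 0.140160 comes from 0.64*0.219 (the heavy upstream rainfall=true cases).
P(heavy upstream rainfall | flood warning, ¬rapid snowmelt, dam release) = 0.140160 / 0.429130 ≈ 0.3266

Pr(heavy upstream rainfall | flood warning, ¬rapid snowmelt, dam release) ≈ 0.3266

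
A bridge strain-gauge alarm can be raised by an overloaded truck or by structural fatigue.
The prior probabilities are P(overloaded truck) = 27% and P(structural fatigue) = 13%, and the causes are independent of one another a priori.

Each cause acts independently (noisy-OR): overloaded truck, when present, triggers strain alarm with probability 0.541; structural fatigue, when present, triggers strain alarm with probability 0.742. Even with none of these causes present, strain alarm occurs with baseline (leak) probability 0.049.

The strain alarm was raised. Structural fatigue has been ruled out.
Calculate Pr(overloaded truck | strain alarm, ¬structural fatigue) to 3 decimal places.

Under noisy-OR, P(strain alarm | causes) = 1 − (1−0.049)·∏(1−qᵢ) over the active causes.
P(strain alarm | ¬structural fatigue) = 0.049×0.73 + 0.563491×0.27 = 0.035770 + 0.152143 = 0.187913
The overloaded truck-present share is 0.563491×0.27 = 0.152143.
So P(overloaded truck | strain alarm, ¬structural fatigue) = 0.152143/0.187913 ≈ 0.810.

Pr(overloaded truck | strain alarm, ¬structural fatigue) ≈ 0.810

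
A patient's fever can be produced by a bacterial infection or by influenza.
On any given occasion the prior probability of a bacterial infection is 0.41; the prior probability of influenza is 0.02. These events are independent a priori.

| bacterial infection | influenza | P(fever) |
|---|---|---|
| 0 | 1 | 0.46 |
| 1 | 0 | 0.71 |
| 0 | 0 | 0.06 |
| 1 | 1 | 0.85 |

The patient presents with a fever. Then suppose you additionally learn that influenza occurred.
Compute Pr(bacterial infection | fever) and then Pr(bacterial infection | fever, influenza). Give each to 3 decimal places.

Pr(bacterial infection | fever) ≈ 0.879; Pr(bacterial infection | fever, influenza) ≈ 0.562

By total probability over the 4 (bacterial infection, influenza) configurations:
  P(fever) = 0.06×0.59×0.98 + 0.46×0.59×0.02 + 0.71×0.41×0.98 + 0.85×0.41×0.02
        = 0.034692 + 0.005428 + 0.285278 + 0.006970 = 0.332368
Configurations with bacterial infection contribute 0.292248, so
  P(bacterial infection | fever) = 0.292248 / 0.332368 ≈ 0.879

Now condition on the additional information:
By total probability over both values of bacterial infection:
  P(fever | influenza) = 0.46·0.59 + 0.85·0.41
        = 0.271400 + 0.348500 = 0.619900
Configurations with bacterial infection contribute 0.348500, so
  P(bacterial infection | fever, influenza) = 0.348500 / 0.619900 ≈ 0.562
This is intercausal reasoning (explaining away): once influenza accounts for the fever, bacterial infection becomes less likely.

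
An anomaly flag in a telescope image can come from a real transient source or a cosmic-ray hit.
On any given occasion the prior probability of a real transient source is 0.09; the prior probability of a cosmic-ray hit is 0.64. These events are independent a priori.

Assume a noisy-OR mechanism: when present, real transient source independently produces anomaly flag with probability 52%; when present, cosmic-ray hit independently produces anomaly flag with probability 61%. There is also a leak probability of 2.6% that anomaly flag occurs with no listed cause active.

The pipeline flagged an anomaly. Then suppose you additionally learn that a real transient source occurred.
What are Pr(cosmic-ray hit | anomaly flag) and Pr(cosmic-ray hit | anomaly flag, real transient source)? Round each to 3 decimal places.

Under noisy-OR, P(anomaly flag | causes) = 1 − (1−0.026)·∏(1−qᵢ) over the active causes.
P(anomaly flag) = 0.026×0.91×0.36 + 0.62014×0.91×0.64 + 0.53248×0.09×0.36 + 0.817667×0.09×0.64 = 0.008518 + 0.361170 + 0.017252 + 0.047098 = 0.434038
Of this, 0.408268 comes from 0.361170 + 0.047098 (the cosmic-ray hit=true cases).
Hence the posterior is 0.408268/0.434038 ≈ 0.941.

Now also conditioning on real transient source=true:
Numerator (weight on configurations with cosmic-ray hit): 0.817667*0.64 = 0.523307
The normalizing constant is 0.53248*0.36 + 0.817667*0.64 = 0.715000
Posterior = 0.523307 / 0.715000 ≈ 0.732

Pr(cosmic-ray hit | anomaly flag) ≈ 0.941; Pr(cosmic-ray hit | anomaly flag, real transient source) ≈ 0.732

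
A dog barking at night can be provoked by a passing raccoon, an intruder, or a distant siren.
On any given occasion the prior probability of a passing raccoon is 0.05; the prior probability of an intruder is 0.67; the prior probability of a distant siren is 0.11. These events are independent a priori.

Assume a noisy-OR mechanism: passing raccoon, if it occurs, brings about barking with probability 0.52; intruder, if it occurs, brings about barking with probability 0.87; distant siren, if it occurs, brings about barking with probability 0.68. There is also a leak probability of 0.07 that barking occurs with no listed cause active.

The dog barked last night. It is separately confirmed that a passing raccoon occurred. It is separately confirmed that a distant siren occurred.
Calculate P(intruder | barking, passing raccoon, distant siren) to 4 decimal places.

P(intruder | barking, passing raccoon, distant siren) ≈ 0.6992

Under noisy-OR, P(barking | causes) = 1 − (1−0.07)·∏(1−qᵢ) over the active causes.
P(barking | passing raccoon, distant siren) = 0.857152·0.33 + 0.98143·0.67 = 0.282860 + 0.657558 = 0.940418
Of this, 0.657558 comes from 0.98143·0.67 (the intruder=true cases).
So P(intruder | barking, passing raccoon, distant siren) = 0.657558/0.940418 ≈ 0.6992.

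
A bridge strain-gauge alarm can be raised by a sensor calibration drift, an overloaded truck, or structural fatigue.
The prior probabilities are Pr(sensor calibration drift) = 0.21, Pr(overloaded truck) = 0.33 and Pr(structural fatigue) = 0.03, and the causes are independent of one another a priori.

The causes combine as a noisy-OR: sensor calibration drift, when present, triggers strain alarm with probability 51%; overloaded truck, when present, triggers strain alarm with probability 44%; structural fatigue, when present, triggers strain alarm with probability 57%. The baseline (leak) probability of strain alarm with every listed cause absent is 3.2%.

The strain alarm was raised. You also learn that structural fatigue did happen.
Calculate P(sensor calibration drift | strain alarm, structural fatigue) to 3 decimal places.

Under noisy-OR, P(strain alarm | causes) = 1 − (1−0.032)·∏(1−qᵢ) over the active causes.
By total probability over the 4 (sensor calibration drift, overloaded truck) configurations:
  P(strain alarm | structural fatigue) = 0.58376×0.79×0.67 + 0.766906×0.79×0.33 + 0.796042×0.21×0.67 + 0.885784×0.21×0.33
        = 0.308984 + 0.199932 + 0.112003 + 0.061385 = 0.682304
Keeping only the sensor calibration drift-present terms gives 0.173388, so
  P(sensor calibration drift | strain alarm, structural fatigue) = 0.173388 / 0.682304 ≈ 0.254

P(sensor calibration drift | strain alarm, structural fatigue) ≈ 0.254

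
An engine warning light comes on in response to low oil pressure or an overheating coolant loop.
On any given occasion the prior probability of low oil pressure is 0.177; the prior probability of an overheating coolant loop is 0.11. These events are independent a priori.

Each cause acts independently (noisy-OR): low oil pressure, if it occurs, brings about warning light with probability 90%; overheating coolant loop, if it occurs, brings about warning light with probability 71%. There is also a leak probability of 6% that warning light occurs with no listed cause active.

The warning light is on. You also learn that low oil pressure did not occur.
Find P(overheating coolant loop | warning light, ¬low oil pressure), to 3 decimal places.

Under noisy-OR, P(warning light | causes) = 1 − (1−0.06)·∏(1−qᵢ) over the active causes.
P(warning light | ¬low oil pressure) = 0.06·0.89 + 0.7274·0.11 = 0.053400 + 0.080014 = 0.133414
Restricting to configurations with overheating coolant loop present: 0.7274·0.11 = 0.080014.
So P(overheating coolant loop | warning light, ¬low oil pressure) = 0.080014/0.133414 ≈ 0.600.

P(overheating coolant loop | warning light, ¬low oil pressure) ≈ 0.600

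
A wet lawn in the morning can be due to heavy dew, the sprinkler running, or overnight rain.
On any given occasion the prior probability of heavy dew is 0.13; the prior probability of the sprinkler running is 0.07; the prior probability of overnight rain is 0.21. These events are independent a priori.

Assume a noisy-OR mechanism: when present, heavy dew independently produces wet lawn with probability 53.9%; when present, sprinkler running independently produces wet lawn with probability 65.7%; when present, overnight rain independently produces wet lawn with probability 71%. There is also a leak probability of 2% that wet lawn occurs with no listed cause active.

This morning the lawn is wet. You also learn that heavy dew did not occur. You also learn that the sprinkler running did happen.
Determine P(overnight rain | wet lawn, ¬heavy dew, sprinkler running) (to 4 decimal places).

Under noisy-OR, P(wet lawn | causes) = 1 − (1−0.02)·∏(1−qᵢ) over the active causes.
P(wet lawn | ¬heavy dew, sprinkler running) = 0.66386·0.79 + 0.902519·0.21 = 0.524449 + 0.189529 = 0.713978
The overnight rain-present share is 0.902519·0.21 = 0.189529.
P(overnight rain | wet lawn, ¬heavy dew, sprinkler running) = 0.189529 / 0.713978 ≈ 0.2655

P(overnight rain | wet lawn, ¬heavy dew, sprinkler running) ≈ 0.2655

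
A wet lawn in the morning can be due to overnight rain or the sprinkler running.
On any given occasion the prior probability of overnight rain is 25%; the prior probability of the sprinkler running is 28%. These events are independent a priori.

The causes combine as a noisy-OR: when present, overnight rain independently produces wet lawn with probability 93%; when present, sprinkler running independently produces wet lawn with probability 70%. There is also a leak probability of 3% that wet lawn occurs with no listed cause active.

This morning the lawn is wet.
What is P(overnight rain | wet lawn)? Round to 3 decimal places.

P(overnight rain | wet lawn) ≈ 0.589

Under noisy-OR, P(wet lawn | causes) = 1 − (1−0.03)·∏(1−qᵢ) over the active causes.
By total probability over the 4 (overnight rain, sprinkler running) configurations:
  P(wet lawn) = 0.03·0.75·0.72 + 0.709·0.75·0.28 + 0.9321·0.25·0.72 + 0.97963·0.25·0.28
        = 0.016200 + 0.148890 + 0.167778 + 0.068574 = 0.401442
The terms with overnight rain present sum to 0.236352, so
  P(overnight rain | wet lawn) = 0.236352 / 0.401442 ≈ 0.589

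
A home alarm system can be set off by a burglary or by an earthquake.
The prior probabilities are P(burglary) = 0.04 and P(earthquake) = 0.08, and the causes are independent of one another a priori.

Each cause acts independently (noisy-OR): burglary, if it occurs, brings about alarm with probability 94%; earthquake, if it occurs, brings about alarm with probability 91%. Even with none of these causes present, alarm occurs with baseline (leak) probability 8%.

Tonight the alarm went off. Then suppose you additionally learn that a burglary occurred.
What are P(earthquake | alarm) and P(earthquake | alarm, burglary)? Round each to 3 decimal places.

Under noisy-OR, P(alarm | causes) = 1 − (1−0.08)·∏(1−qᵢ) over the active causes.
P(alarm) = 0.08·0.96·0.92 + 0.9172·0.96·0.08 + 0.9448·0.04·0.92 + 0.995032·0.04·0.08 = 0.070656 + 0.070441 + 0.034769 + 0.003184 = 0.179050
Restricting to configurations with earthquake present: 0.070441 + 0.003184 = 0.073625.
P(earthquake | alarm) = 0.073625 / 0.179050 ≈ 0.411

Now also conditioning on burglary=true:
By total probability over both values of earthquake:
  P(alarm | burglary) = 0.9448·0.92 + 0.995032·0.08
        = 0.869216 + 0.079603 = 0.948819
Keeping only the earthquake-present terms gives 0.079603, so
  P(earthquake | alarm, burglary) = 0.079603 / 0.948819 ≈ 0.084
— burglary explains away the evidence for earthquake.

P(earthquake | alarm) ≈ 0.411; P(earthquake | alarm, burglary) ≈ 0.084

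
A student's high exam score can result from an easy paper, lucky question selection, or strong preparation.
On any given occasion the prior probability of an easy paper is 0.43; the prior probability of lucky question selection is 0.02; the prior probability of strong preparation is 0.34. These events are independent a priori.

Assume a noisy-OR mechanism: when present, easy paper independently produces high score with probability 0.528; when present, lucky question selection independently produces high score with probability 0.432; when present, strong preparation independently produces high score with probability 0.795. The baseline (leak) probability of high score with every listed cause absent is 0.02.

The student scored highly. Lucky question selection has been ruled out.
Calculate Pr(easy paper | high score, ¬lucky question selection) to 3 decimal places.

Under noisy-OR, P(high score | causes) = 1 − (1−0.02)·∏(1−qᵢ) over the active causes.
Sum P(high score|·) weighted by the priors over the 4 (easy paper, strong preparation) configurations:
  P(high score | ¬lucky question selection) = 0.02*0.57*0.66 + 0.7991*0.57*0.34 + 0.53744*0.43*0.66 + 0.905175*0.43*0.34
        = 0.007524 + 0.154866 + 0.152525 + 0.132337 = 0.447252
Configurations with easy paper contribute 0.284862, so
  P(easy paper | high score, ¬lucky question selection) = 0.284862 / 0.447252 ≈ 0.637

Pr(easy paper | high score, ¬lucky question selection) ≈ 0.637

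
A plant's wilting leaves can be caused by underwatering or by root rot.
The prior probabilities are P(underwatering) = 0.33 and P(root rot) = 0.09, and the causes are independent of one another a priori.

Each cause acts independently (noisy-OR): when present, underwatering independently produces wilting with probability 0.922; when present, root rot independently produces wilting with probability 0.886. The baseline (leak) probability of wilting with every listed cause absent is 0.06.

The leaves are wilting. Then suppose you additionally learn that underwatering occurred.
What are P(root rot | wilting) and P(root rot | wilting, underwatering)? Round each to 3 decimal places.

P(root rot | wilting) ≈ 0.209; P(root rot | wilting, underwatering) ≈ 0.096

Under noisy-OR, P(wilting | causes) = 1 − (1−0.06)·∏(1−qᵢ) over the active causes.
For the numerator, keep only root rot=true terms: 0.053838 + 0.029452 = 0.083290
Denominator P(wilting): 0.06×0.67×0.91 + 0.89284×0.67×0.09 + 0.92668×0.33×0.91 + 0.991642×0.33×0.09 = 0.398154
Posterior = 0.083290 / 0.398154 ≈ 0.209

Now condition on the additional information:
Sum P(wilting|·) weighted by the priors over both values of root rot:
  P(wilting | underwatering) = 0.92668·0.91 + 0.991642·0.09
        = 0.843279 + 0.089248 = 0.932527
The terms with root rot present sum to 0.089248, so
  P(root rot | wilting, underwatering) = 0.089248 / 0.932527 ≈ 0.096
This is intercausal reasoning (explaining away): once underwatering accounts for the wilting, root rot becomes less likely.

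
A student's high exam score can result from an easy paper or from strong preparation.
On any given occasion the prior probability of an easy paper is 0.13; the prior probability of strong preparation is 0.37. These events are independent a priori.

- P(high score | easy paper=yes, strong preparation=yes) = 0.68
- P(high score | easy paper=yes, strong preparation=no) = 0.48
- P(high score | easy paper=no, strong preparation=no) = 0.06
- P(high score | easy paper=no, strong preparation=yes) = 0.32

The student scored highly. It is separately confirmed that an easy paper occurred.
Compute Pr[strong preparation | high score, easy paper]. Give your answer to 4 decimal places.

Pr[strong preparation | high score, easy paper] ≈ 0.4542

P(high score | easy paper) = 0.48*0.63 + 0.68*0.37 = 0.302400 + 0.251600 = 0.554000
Restricting to configurations with strong preparation present: 0.68*0.37 = 0.251600.
So P(strong preparation | high score, easy paper) = 0.251600/0.554000 ≈ 0.4542.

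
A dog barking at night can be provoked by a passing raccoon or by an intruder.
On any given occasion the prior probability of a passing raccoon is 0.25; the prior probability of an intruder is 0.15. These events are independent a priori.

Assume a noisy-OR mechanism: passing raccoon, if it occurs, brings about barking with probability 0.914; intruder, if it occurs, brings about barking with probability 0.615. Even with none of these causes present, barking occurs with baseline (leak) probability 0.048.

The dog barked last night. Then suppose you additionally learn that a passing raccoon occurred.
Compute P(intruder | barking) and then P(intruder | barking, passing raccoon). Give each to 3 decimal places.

Under noisy-OR, P(barking | causes) = 1 − (1−0.048)·∏(1−qᵢ) over the active causes.
P(barking) = 0.048×0.75×0.85 + 0.63348×0.75×0.15 + 0.918128×0.25×0.85 + 0.968479×0.25×0.15 = 0.030600 + 0.071266 + 0.195102 + 0.036318 = 0.333286
Of this, 0.107584 comes from 0.071266 + 0.036318 (the intruder=true cases).
P(intruder | barking) = 0.107584 / 0.333286 ≈ 0.323

Now condition on the additional information:
Enumerate both values of intruder and weight by the priors:
  P(barking | passing raccoon) = 0.918128×0.85 + 0.968479×0.15
        = 0.780409 + 0.145272 = 0.925681
Configurations with intruder contribute 0.145272, so
  P(intruder | barking, passing raccoon) = 0.145272 / 0.925681 ≈ 0.157
Conditioning on passing raccoon lowers the posterior on intruder: the classic explaining-away effect in a common-effect structure.

P(intruder | barking) ≈ 0.323; P(intruder | barking, passing raccoon) ≈ 0.157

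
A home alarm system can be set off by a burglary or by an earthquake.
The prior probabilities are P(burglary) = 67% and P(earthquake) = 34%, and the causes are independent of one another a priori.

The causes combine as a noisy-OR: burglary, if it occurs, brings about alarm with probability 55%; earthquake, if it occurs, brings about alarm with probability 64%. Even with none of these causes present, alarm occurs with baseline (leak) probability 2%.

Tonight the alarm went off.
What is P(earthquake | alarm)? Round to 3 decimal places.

P(earthquake | alarm) ≈ 0.512

Under noisy-OR, P(alarm | causes) = 1 − (1−0.02)·∏(1−qᵢ) over the active causes.
By total probability over the 4 (burglary, earthquake) configurations:
  P(alarm) = 0.02×0.33×0.66 + 0.6472×0.33×0.34 + 0.559×0.67×0.66 + 0.84124×0.67×0.34
        = 0.004356 + 0.072616 + 0.247190 + 0.191634 = 0.515796
Keeping only the earthquake-present terms gives 0.264250, so
  P(earthquake | alarm) = 0.264250 / 0.515796 ≈ 0.512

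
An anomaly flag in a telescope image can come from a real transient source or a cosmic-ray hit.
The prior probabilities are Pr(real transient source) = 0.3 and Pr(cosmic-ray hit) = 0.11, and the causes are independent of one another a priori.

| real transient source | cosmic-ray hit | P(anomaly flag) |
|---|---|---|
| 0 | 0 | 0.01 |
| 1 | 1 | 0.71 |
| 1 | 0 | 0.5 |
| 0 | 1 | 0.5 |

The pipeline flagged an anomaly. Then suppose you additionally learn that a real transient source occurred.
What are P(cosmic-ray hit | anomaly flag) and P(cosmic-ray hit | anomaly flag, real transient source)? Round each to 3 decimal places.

P(cosmic-ray hit | anomaly flag) ≈ 0.307; P(cosmic-ray hit | anomaly flag, real transient source) ≈ 0.149

P(anomaly flag) = 0.01·0.7·0.89 + 0.5·0.7·0.11 + 0.5·0.3·0.89 + 0.71·0.3·0.11 = 0.006230 + 0.038500 + 0.133500 + 0.023430 = 0.201660
The cosmic-ray hit-present share is 0.038500 + 0.023430 = 0.061930.
Hence the posterior is 0.061930/0.201660 ≈ 0.307.

Now also conditioning on real transient source=true:
P(anomaly flag | real transient source) = 0.5*0.89 + 0.71*0.11 = 0.445000 + 0.078100 = 0.523100
The cosmic-ray hit-present share is 0.71*0.11 = 0.078100.
Hence the posterior is 0.078100/0.523100 ≈ 0.149.
Conditioning on real transient source lowers the posterior on cosmic-ray hit: the classic explaining-away effect in a common-effect structure.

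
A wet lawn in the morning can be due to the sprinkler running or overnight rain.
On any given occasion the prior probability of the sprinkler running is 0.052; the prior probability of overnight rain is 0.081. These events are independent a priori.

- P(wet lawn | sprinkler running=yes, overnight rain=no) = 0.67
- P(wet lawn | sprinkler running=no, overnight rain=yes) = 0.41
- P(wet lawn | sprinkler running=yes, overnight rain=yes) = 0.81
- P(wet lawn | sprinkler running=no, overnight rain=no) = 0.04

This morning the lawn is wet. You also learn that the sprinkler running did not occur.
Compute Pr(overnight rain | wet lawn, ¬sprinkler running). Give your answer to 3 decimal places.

P(wet lawn | ¬sprinkler running) = 0.04·0.919 + 0.41·0.081 = 0.036760 + 0.033210 = 0.069970
Restricting to configurations with overnight rain present: 0.41·0.081 = 0.033210.
P(overnight rain | wet lawn, ¬sprinkler running) = 0.033210 / 0.069970 ≈ 0.475

Pr(overnight rain | wet lawn, ¬sprinkler running) ≈ 0.475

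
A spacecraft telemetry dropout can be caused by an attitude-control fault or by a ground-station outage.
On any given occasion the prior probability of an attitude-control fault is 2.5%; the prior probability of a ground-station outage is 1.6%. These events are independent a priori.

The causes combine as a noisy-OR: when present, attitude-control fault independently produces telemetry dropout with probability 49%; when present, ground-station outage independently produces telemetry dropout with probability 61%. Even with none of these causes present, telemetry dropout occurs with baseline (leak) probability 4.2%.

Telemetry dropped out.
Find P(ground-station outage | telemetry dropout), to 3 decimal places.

Under noisy-OR, P(telemetry dropout | causes) = 1 − (1−0.042)·∏(1−qᵢ) over the active causes.
Weight on ground-station outage=true, given the evidence: 0.009772 + 0.000324 = 0.010096
Denominator P(telemetry dropout): 0.042·0.975·0.984 + 0.62638·0.975·0.016 + 0.51142·0.025·0.984 + 0.809454·0.025·0.016 = 0.062972
Posterior = 0.010096 / 0.062972 ≈ 0.160

P(ground-station outage | telemetry dropout) ≈ 0.160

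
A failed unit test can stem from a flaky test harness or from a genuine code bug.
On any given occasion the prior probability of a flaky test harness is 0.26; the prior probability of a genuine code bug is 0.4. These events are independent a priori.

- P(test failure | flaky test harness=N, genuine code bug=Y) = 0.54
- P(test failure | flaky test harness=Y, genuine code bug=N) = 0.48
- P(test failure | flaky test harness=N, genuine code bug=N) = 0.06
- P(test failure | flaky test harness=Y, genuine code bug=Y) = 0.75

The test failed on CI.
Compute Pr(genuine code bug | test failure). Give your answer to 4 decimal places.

For the numerator, keep only genuine code bug=true terms: 0.159840 + 0.078000 = 0.237840
Denominator P(test failure): 0.06×0.74×0.6 + 0.54×0.74×0.4 + 0.48×0.26×0.6 + 0.75×0.26×0.4 = 0.339360
Posterior = 0.237840 / 0.339360 ≈ 0.7008

Pr(genuine code bug | test failure) ≈ 0.7008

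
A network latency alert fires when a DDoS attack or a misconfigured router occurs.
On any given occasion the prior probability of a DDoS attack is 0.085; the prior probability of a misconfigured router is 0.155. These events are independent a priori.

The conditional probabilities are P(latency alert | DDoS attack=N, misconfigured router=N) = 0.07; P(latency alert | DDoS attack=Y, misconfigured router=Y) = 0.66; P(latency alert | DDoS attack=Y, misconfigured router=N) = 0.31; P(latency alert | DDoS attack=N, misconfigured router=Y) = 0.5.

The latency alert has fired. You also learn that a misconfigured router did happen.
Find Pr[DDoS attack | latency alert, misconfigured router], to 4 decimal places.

For the numerator, keep only DDoS attack=true terms: 0.66*0.085 = 0.056100
Denominator P(latency alert | misconfigured router): 0.5*0.915 + 0.66*0.085 = 0.513600
P(DDoS attack | latency alert, misconfigured router) = 0.056100/0.513600 ≈ 0.1092

Pr[DDoS attack | latency alert, misconfigured router] ≈ 0.1092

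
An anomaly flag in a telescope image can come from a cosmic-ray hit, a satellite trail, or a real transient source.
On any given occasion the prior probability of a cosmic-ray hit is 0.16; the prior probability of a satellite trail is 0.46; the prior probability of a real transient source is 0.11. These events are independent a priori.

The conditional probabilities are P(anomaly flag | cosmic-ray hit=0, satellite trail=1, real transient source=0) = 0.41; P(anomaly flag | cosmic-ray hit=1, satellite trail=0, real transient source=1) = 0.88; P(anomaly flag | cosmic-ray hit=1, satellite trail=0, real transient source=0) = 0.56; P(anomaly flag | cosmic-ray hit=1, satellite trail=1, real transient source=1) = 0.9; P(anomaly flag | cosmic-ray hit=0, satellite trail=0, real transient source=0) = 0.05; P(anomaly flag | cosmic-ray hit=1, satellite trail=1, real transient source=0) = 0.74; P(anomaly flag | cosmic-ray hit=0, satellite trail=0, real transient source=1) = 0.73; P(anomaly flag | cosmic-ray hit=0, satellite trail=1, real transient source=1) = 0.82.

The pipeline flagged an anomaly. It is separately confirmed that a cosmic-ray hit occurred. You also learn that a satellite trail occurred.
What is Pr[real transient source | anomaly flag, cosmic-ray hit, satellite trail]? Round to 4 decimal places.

P(anomaly flag | cosmic-ray hit, satellite trail) = 0.74*0.89 + 0.9*0.11 = 0.658600 + 0.099000 = 0.757600
Restricting to configurations with real transient source present: 0.9*0.11 = 0.099000.
So P(real transient source | anomaly flag, cosmic-ray hit, satellite trail) = 0.099000/0.757600 ≈ 0.1307.

Pr[real transient source | anomaly flag, cosmic-ray hit, satellite trail] ≈ 0.1307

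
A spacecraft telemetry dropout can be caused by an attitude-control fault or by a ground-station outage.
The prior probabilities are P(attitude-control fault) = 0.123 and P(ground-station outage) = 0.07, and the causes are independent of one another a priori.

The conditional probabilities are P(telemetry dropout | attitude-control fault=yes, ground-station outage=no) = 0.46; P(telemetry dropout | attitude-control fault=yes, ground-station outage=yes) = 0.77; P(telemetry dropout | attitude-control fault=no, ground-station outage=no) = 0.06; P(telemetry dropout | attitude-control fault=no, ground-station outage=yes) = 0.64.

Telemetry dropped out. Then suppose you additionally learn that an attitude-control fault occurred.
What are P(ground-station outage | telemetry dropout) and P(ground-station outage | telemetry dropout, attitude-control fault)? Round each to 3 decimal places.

P(telemetry dropout) = 0.06·0.877·0.93 + 0.64·0.877·0.07 + 0.46·0.123·0.93 + 0.77·0.123·0.07 = 0.048937 + 0.039290 + 0.052619 + 0.006630 = 0.147476
The ground-station outage-present share is 0.039290 + 0.006630 = 0.045920.
P(ground-station outage | telemetry dropout) = 0.045920 / 0.147476 ≈ 0.311

Now also conditioning on attitude-control fault=true:
Numerator (weight on configurations with ground-station outage): 0.77·0.07 = 0.053900
The normalizing constant is 0.46·0.93 + 0.77·0.07 = 0.481700
Posterior = 0.053900 / 0.481700 ≈ 0.112

P(ground-station outage | telemetry dropout) ≈ 0.311; P(ground-station outage | telemetry dropout, attitude-control fault) ≈ 0.112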